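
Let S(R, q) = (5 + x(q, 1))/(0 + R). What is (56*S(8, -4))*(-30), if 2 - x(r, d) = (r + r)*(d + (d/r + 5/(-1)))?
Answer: 5670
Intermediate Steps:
x(r, d) = 2 - 2*r*(-5 + d + d/r) (x(r, d) = 2 - (r + r)*(d + (d/r + 5/(-1))) = 2 - 2*r*(d + (d/r + 5*(-1))) = 2 - 2*r*(d + (d/r - 5)) = 2 - 2*r*(d + (-5 + d/r)) = 2 - 2*r*(-5 + d + d/r))
S(R, q) = (5 + 8*q)/R (S(R, q) = (5 + (2 - 2*1 + 10*q - 2*1*q))/(0 + R) = (5 + (2 - 2 + 10*q - 2*q))/R = (5 + 8*q)/R)
(56*S(8, -4))*(-30) = (56*((5 + 8*(-4))/8))*(-30) = (56*((5 - 32)/8))*(-30) = (56*((1/8)*(-27)))*(-30) = (56*(-27/8))*(-30) = -189*(-30) = 5670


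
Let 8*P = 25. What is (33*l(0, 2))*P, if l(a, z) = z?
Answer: 825/4 ≈ 206.25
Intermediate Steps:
P = 25/8 (P = (⅛)*25 = 25/8 ≈ 3.1250)
(33*l(0, 2))*P = (33*2)*(25/8) = 66*(25/8) = 825/4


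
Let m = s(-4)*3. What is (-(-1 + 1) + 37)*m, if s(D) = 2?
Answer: 222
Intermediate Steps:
m = 6 (m = 2*3 = 6)
(-(-1 + 1) + 37)*m = (-(-1 + 1) + 37)*6 = (-0 + 37)*6 = (-1*0 + 37)*6 = (0 + 37)*6 = 37*6 = 222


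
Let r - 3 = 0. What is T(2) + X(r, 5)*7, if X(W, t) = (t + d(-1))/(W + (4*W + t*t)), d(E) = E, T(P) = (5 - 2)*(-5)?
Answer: -143/10 ≈ -14.300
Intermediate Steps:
r = 3 (r = 3 + 0 = 3)
T(P) = -15 (T(P) = 3*(-5) = -15)
X(W, t) = (-1 + t)/(t² + 5*W) (X(W, t) = (t - 1)/(W + (4*W + t*t)) = (-1 + t)/(W + (4*W + t²)) = (-1 + t)/(W + (t² + 4*W)) = (-1 + t)/(t² + 5*W))
T(2) + X(r, 5)*7 = -15 + ((-1 + 5)/(5² + 5*3))*7 = -15 + (4/(25 + 15))*7 = -15 + (4/40)*7 = -15 + ((1/40)*4)*7 = -15 + (⅒)*7 = -15 + 7/10 = -143/10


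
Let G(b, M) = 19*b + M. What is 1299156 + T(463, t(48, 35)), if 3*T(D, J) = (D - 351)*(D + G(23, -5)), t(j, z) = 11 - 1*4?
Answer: 3997708/3 ≈ 1.3326e+6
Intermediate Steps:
t(j, z) = 7 (t(j, z) = 11 - 4 = 7)
G(b, M) = M + 19*b
T(D, J) = (-351 + D)*(432 + D)/3 (T(D, J) = ((D - 351)*(D + (-5 + 19*23)))/3 = ((-351 + D)*(D + (-5 + 437)))/3 = ((-351 + D)*(D + 432))/3 = ((-351 + D)*(432 + D))/3 = (-351 + D)*(432 + D)/3)
1299156 + T(463, t(48, 35)) = 1299156 + (-50544 + 27*463 + (⅓)*463²) = 1299156 + (-50544 + 12501 + (⅓)*214369) = 1299156 + (-50544 + 12501 + 214369/3) = 1299156 + 100240/3 = 3997708/3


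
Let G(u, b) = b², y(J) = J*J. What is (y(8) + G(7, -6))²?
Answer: 10000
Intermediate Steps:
y(J) = J²
(y(8) + G(7, -6))² = (8² + (-6)²)² = (64 + 36)² = 100² = 10000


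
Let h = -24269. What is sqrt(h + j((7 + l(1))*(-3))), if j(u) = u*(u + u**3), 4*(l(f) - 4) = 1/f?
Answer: sqrt(326229361)/16 ≈ 1128.9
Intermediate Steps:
l(f) = 4 + 1/(4*f) (l(f) = 4 + (1/f)/4 = 4 + 1/(4*f))
sqrt(h + j((7 + l(1))*(-3))) = sqrt(-24269 + (((7 + (4 + (1/4)/1))*(-3))**2 + ((7 + (4 + (1/4)/1))*(-3))**4)) = sqrt(-24269 + (((7 + (4 + (1/4)*1))*(-3))**2 + ((7 + (4 + (1/4)*1))*(-3))**4)) = sqrt(-24269 + (((7 + (4 + 1/4))*(-3))**2 + ((7 + (4 + 1/4))*(-3))**4)) = sqrt(-24269 + (((7 + 17/4)*(-3))**2 + ((7 + 17/4)*(-3))**4)) = sqrt(-24269 + (((45/4)*(-3))**2 + ((45/4)*(-3))**4)) = sqrt(-24269 + ((-135/4)**2 + (-135/4)**4)) = sqrt(-24269 + (18225/16 + 332150625/256)) = sqrt(-24269 + 332442225/256) = sqrt(326229361/256) = sqrt(326229361)/16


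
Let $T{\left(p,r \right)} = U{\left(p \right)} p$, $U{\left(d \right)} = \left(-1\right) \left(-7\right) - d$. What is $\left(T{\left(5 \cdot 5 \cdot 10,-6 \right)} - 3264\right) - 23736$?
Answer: $-87750$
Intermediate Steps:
$U{\left(d \right)} = 7 - d$
$T{\left(p,r \right)} = p \left(7 - p\right)$ ($T{\left(p,r \right)} = \left(7 - p\right) p = p \left(7 - p\right)$)
$\left(T{\left(5 \cdot 5 \cdot 10,-6 \right)} - 3264\right) - 23736 = \left(5 \cdot 5 \cdot 10 \left(7 - 5 \cdot 5 \cdot 10\right) - 3264\right) - 23736 = \left(5 \cdot 50 \left(7 - 5 \cdot 50\right) - 3264\right) - 23736 = \left(250 \left(7 - 250\right) - 3264\right) - 23736 = \left(250 \left(-243\right) - 3264\right) - 23736 = \left(-60750 - 3264\right) - 23736 = -64014 - 23736 = -87750$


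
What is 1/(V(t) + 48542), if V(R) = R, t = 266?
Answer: 1/48808 ≈ 2.0488e-5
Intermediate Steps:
1/(V(t) + 48542) = 1/(266 + 48542) = 1/48808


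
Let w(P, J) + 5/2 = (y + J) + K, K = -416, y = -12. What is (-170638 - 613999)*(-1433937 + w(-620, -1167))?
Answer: 2252746966953/2 ≈ 1.1264e+12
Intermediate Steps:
w(P, J) = -861/2 + J (w(P, J) = -5/2 + ((-12 + J) - 416) = -5/2 + (-428 + J) = -861/2 + J)
(-170638 - 613999)*(-1433937 + w(-620, -1167)) = (-170638 - 613999)*(-1433937 + (-861/2 - 1167)) = -784637*(-1433937 - 3195/2) = -784637*(-2871069/2) = 2252746966953/2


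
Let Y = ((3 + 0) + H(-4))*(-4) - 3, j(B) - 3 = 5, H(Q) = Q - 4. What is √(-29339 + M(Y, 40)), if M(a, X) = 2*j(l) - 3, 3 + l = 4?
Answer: I*√29326 ≈ 171.25*I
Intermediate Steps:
H(Q) = -4 + Q
l = 1 (l = -3 + 4 = 1)
j(B) = 8 (j(B) = 3 + 5 = 8)
Y = 17 (Y = ((3 + 0) + (-4 - 4))*(-4) - 3 = (3 - 8)*(-4) - 3 = -5*(-4) - 3 = 20 - 3 = 17)
M(a, X) = 13 (M(a, X) = 2*8 - 3 = 16 - 3 = 13)
√(-29339 + M(Y, 40)) = √(-29339 + 13) = √(-29326) = I*√29326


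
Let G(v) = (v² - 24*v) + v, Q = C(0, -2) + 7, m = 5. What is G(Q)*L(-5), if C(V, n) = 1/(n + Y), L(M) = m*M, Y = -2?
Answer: 43875/16 ≈ 2742.2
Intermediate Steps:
L(M) = 5*M
C(V, n) = 1/(-2 + n) (C(V, n) = 1/(n - 2) = 1/(-2 + n))
Q = 27/4 (Q = 1/(-2 - 2) + 7 = 1/(-4) + 7 = -¼ + 7 = 27/4 ≈ 6.7500)
G(v) = v² - 23*v
G(Q)*L(-5) = (27*(-23 + 27/4)/4)*(5*(-5)) = ((27/4)*(-65/4))*(-25) = -1755/16*(-25) = 43875/16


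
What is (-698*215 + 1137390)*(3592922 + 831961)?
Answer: 4368775483560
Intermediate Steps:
(-698*215 + 1137390)*(3592922 + 831961) = (-150070 + 1137390)*4424883 = 987320*4424883 = 4368775483560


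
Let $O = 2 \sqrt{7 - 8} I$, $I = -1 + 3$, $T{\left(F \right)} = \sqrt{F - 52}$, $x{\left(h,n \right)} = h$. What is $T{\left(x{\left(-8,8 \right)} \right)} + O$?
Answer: $2 i \left(2 + \sqrt{15}\right) \approx 11.746 i$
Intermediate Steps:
$T{\left(F \right)} = \sqrt{-52 + F}$
$I = 2$
$O = 4 i$ ($O = 2 \sqrt{7 - 8} \cdot 2 = 2 \sqrt{-1} \cdot 2 = 2 i 2 = 4 i \approx 4.0 i$)
$T{\left(x{\left(-8,8 \right)} \right)} + O = \sqrt{-52 - 8} + 4 i = \sqrt{-60} + 4 i = 2 i \sqrt{15} + 4 i = 4 i + 2 i \sqrt{15}$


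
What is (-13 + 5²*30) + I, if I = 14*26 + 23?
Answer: 1124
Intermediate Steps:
I = 387 (I = 364 + 23 = 387)
(-13 + 5²*30) + I = (-13 + 5²*30) + 387 = (-13 + 25*30) + 387 = (-13 + 750) + 387 = 737 + 387 = 1124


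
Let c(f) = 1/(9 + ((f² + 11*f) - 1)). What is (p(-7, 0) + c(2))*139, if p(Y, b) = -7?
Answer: -32943/34 ≈ -968.91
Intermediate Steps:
c(f) = 1/(8 + f² + 11*f) (c(f) = 1/(9 + (-1 + f² + 11*f)) = 1/(8 + f² + 11*f))
(p(-7, 0) + c(2))*139 = (-7 + 1/(8 + 2² + 11*2))*139 = (-7 + 1/(8 + 4 + 22))*139 = (-7 + 1/34)*139 = -237/34*139 = -32943/34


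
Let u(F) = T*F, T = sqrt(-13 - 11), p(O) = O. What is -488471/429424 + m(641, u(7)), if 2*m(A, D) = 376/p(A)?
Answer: -232378199/275260784 ≈ -0.84421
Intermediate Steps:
T = 2*I*sqrt(6) (T = sqrt(-24) = 2*I*sqrt(6) ≈ 4.899*I)
u(F) = 2*I*F*sqrt(6) (u(F) = (2*I*sqrt(6))*F = 2*I*F*sqrt(6))
m(A, D) = 188/A (m(A, D) = (376/A)/2 = 188/A)
-488471/429424 + m(641, u(7)) = -488471/429424 + 188/641 = -232378199/275260784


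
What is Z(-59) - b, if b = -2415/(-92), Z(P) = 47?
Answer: 83/4 ≈ 20.750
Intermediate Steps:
b = 105/4 (b = -2415*(-1)/92 = -21*(-5/4) = 105/4 ≈ 26.250)
Z(-59) - b = 47 - 1*105/4 = 47 - 105/4 = 83/4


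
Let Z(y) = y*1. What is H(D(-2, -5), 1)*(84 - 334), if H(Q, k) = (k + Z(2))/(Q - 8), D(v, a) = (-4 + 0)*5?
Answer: 375/14 ≈ 26.786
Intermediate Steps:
Z(y) = y
D(v, a) = -20 (D(v, a) = -4*5 = -20)
H(Q, k) = (2 + k)/(-8 + Q) (H(Q, k) = (k + 2)/(Q - 8) = (2 + k)/(-8 + Q))
H(D(-2, -5), 1)*(84 - 334) = ((2 + 1)/(-8 - 20))*(84 - 334) = (3/(-28))*(-250) = -1/28*3*(-250) = -3/28*(-250) = 375/14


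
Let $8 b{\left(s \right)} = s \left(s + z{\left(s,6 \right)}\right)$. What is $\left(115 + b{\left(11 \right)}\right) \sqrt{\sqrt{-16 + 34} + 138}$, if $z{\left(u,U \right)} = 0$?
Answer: $\frac{1041 \sqrt{138 + 3 \sqrt{2}}}{8} \approx 1551.9$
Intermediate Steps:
$b{\left(s \right)} = \frac{s^{2}}{8}$ ($b{\left(s \right)} = \frac{s \left(s + 0\right)}{8} = \frac{s s}{8} = \frac{s^{2}}{8}$)
$\left(115 + b{\left(11 \right)}\right) \sqrt{\sqrt{-16 + 34} + 138} = \left(115 + \frac{11^{2}}{8}\right) \sqrt{\sqrt{-16 + 34} + 138} = \left(115 + \frac{1}{8} \cdot 121\right) \sqrt{\sqrt{18} + 138} = \left(115 + \frac{121}{8}\right) \sqrt{3 \sqrt{2} + 138} = \frac{1041 \sqrt{138 + 3 \sqrt{2}}}{8}$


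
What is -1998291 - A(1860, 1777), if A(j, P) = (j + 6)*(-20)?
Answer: -1960971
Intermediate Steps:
A(j, P) = -120 - 20*j (A(j, P) = (6 + j)*(-20) = -120 - 20*j)
-1998291 - A(1860, 1777) = -1998291 - (-120 - 20*1860) = -1998291 - (-120 - 37200) = -1998291 - 1*(-37320) = -1998291 + 37320 = -1960971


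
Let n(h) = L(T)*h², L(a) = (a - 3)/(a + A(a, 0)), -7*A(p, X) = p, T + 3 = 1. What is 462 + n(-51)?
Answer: 32193/4 ≈ 8048.3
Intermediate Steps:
T = -2 (T = -3 + 1 = -2)
A(p, X) = -p/7
L(a) = 7*(-3 + a)/(6*a) (L(a) = (a - 3)/(a - a/7) = (-3 + a)/((6*a/7)) = (-3 + a)*(7/(6*a)) = 7*(-3 + a)/(6*a))
n(h) = 35*h²/12 (n(h) = ((7/6)*(-3 - 2)/(-2))*h² = ((7/6)*(-½)*(-5))*h² = 35*h²/12)
462 + n(-51) = 462 + (35/12)*(-51)² = 462 + (35/12)*2601 = 462 + 30345/4 = 32193/4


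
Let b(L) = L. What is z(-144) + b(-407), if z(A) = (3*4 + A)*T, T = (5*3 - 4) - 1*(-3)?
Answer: -2255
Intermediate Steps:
T = 14 (T = (15 - 4) + 3 = 11 + 3 = 14)
z(A) = 168 + 14*A (z(A) = (3*4 + A)*14 = (12 + A)*14 = 168 + 14*A)
z(-144) + b(-407) = (168 + 14*(-144)) - 407 = (168 - 2016) - 407 = -1848 - 407 = -2255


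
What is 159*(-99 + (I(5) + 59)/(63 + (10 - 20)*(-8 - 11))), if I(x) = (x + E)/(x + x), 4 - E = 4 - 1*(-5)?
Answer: -3973092/253 ≈ -15704.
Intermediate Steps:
E = -5 (E = 4 - (4 - 1*(-5)) = 4 - (4 + 5) = 4 - 1*9 = 4 - 9 = -5)
I(x) = (-5 + x)/(2*x) (I(x) = (x - 5)/(x + x) = (-5 + x)/((2*x)) = (-5 + x)*(1/(2*x)) = (-5 + x)/(2*x))
159*(-99 + (I(5) + 59)/(63 + (10 - 20)*(-8 - 11))) = 159*(-99 + ((½)*(-5 + 5)/5 + 59)/(63 + (10 - 20)*(-8 - 11))) = 159*(-99 + ((½)*(⅕)*0 + 59)/(63 - 10*(-19))) = 159*(-99 + (0 + 59)/(63 + 190)) = 159*(-99 + 59/253) = 159*(-24988/253) = -3973092/253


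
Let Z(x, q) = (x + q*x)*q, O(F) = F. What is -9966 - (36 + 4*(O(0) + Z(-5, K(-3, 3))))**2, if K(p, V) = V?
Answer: -51582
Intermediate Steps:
Z(x, q) = q*(x + q*x)
-9966 - (36 + 4*(O(0) + Z(-5, K(-3, 3))))**2 = -9966 - (36 + 4*(0 + 3*(-5)*(1 + 3)))**2 = -9966 - (36 + 4*(0 + 3*(-5)*4))**2 = -9966 - (36 + 4*(0 - 60))**2 = -9966 - (36 + 4*(-60))**2 = -9966 - (36 - 240)**2 = -9966 - 1*(-204)**2 = -9966 - 1*41616 = -9966 - 41616 = -51582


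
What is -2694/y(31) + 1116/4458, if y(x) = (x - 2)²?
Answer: -1845216/624863 ≈ -2.9530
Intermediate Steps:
y(x) = (-2 + x)²
-2694/y(31) + 1116/4458 = -2694/(-2 + 31)² + 1116/4458 = -2694/(29²) + 1116*(1/4458) = -2694/841 + 186/743 = -1845216/624863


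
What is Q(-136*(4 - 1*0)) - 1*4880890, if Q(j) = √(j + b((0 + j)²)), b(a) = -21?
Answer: -4880890 + I*√565 ≈ -4.8809e+6 + 23.77*I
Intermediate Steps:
Q(j) = √(-21 + j) (Q(j) = √(j - 21) = √(-21 + j))
Q(-136*(4 - 1*0)) - 1*4880890 = √(-21 - 136*(4 - 1*0)) - 1*4880890 = √(-21 - 136*(4 + 0)) - 4880890 = √(-21 - 136*4) - 4880890 = √(-21 - 544) - 4880890 = √(-565) - 4880890 = I*√565 - 4880890 = -4880890 + I*√565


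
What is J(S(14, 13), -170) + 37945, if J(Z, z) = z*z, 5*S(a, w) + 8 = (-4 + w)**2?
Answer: 66845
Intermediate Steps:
S(a, w) = -8/5 + (-4 + w)**2/5
J(Z, z) = z**2
J(S(14, 13), -170) + 37945 = (-170)**2 + 37945 = 28900 + 37945 = 66845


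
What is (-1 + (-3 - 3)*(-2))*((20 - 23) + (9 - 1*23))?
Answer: -187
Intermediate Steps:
(-1 + (-3 - 3)*(-2))*((20 - 23) + (9 - 1*23)) = (-1 - 6*(-2))*(-3 + (9 - 23)) = (-1 + 12)*(-3 - 14) = 11*(-17) = -187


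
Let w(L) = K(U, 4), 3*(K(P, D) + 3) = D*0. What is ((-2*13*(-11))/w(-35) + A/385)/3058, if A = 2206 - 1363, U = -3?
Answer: -107581/3531990 ≈ -0.030459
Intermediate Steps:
K(P, D) = -3 (K(P, D) = -3 + (D*0)/3 = -3 + (⅓)*0 = -3 + 0 = -3)
w(L) = -3
A = 843
((-2*13*(-11))/w(-35) + A/385)/3058 = ((-2*13*(-11))/(-3) + 843/385)/3058 = (-26*(-11)*(-⅓) + 843*(1/385))*(1/3058) = (286*(-⅓) + 843/385)*(1/3058) = (-286/3 + 843/385)*(1/3058) = -107581/1155*1/3058 = -107581/3531990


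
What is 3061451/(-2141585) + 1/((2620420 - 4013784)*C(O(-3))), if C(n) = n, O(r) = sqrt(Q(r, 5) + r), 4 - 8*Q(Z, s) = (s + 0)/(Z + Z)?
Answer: -161129/112715 + I*sqrt(345)/40059215 ≈ -1.4295 + 4.6367e-7*I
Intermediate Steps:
Q(Z, s) = 1/2 - s/(16*Z) (Q(Z, s) = 1/2 - (s + 0)/(8*(Z + Z)) = 1/2 - s/(8*(2*Z)) = 1/2 - s*1/(2*Z)/8 = 1/2 - s/(16*Z))
O(r) = sqrt(r + (-5 + 8*r)/(16*r)) (O(r) = sqrt((-1*5 + 8*r)/(16*r) + r) = sqrt((-5 + 8*r)/(16*r) + r) = sqrt(r + (-5 + 8*r)/(16*r)))
3061451/(-2141585) + 1/((2620420 - 4013784)*C(O(-3))) = 3061451/(-2141585) + 1/((2620420 - 4013784)*((sqrt(8 - 5/(-3) + 16*(-3))/4))) = 3061451*(-1/2141585) + 1/((-1393364)*((sqrt(8 - 5*(-1/3) - 48)/4))) = -161129/112715 - 4/sqrt(8 + 5/3 - 48)/1393364 = -161129/112715 - (-4*I*sqrt(345)/115)/1393364 = -161129/112715 - (-1)*I*sqrt(345)/40059215 = -161129/112715 + I*sqrt(345)/40059215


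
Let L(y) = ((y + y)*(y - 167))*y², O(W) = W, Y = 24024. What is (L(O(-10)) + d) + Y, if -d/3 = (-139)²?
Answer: 320061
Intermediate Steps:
L(y) = 2*y³*(-167 + y) (L(y) = ((2*y)*(-167 + y))*y² = (2*y*(-167 + y))*y² = 2*y³*(-167 + y))
d = -57963 (d = -3*(-139)² = -3*19321 = -57963)
(L(O(-10)) + d) + Y = (2*(-10)³*(-167 - 10) - 57963) + 24024 = (2*(-1000)*(-177) - 57963) + 24024 = (354000 - 57963) + 24024 = 296037 + 24024 = 320061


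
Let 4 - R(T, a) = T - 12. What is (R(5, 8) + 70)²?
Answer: 6561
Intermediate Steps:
R(T, a) = 16 - T (R(T, a) = 4 - (T - 12) = 4 - (-12 + T) = 4 + (12 - T) = 16 - T)
(R(5, 8) + 70)² = ((16 - 1*5) + 70)² = ((16 - 5) + 70)² = (11 + 70)² = 81² = 6561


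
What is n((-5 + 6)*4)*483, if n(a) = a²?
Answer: 7728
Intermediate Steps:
n((-5 + 6)*4)*483 = ((-5 + 6)*4)²*483 = (1*4)²*483 = 4²*483 = 16*483 = 7728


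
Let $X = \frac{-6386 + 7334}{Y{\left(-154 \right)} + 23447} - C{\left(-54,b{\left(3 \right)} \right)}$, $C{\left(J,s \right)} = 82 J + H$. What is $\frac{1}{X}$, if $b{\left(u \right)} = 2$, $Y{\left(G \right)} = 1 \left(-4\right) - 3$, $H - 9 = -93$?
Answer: $\frac{5860}{26440557} \approx 0.00022163$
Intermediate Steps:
$H = -84$ ($H = 9 - 93 = -84$)
$Y{\left(G \right)} = -7$ ($Y{\left(G \right)} = -4 - 3 = -7$)
$C{\left(J,s \right)} = -84 + 82 J$ ($C{\left(J,s \right)} = 82 J - 84 = -84 + 82 J$)
$X = \frac{26440557}{5860}$ ($X = \frac{-6386 + 7334}{-7 + 23447} - \left(-84 + 82 \left(-54\right)\right) = \frac{948}{23440} - \left(-84 - 4428\right) = 948 \cdot \frac{1}{23440} - -4512 = \frac{237}{5860} + 4512 = \frac{26440557}{5860} \approx 4512.0$)
$\frac{1}{X} = \frac{1}{\frac{26440557}{5860}} = \frac{5860}{26440557}$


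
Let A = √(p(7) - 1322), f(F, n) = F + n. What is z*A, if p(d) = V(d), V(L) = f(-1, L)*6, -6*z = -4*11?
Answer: 22*I*√1286/3 ≈ 262.98*I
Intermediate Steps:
z = 22/3 (z = -(-2)*11/3 = -⅙*(-44) = 22/3 ≈ 7.3333)
V(L) = -6 + 6*L (V(L) = (-1 + L)*6 = -6 + 6*L)
p(d) = -6 + 6*d
A = I*√1286 (A = √((-6 + 6*7) - 1322) = √((-6 + 42) - 1322) = √(36 - 1322) = √(-1286) = I*√1286 ≈ 35.861*I)
z*A = 22*(I*√1286)/3 = 22*I*√1286/3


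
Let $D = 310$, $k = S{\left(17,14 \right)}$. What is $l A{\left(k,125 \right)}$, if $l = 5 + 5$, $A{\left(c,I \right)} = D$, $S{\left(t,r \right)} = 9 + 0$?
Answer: $3100$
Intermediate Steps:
$S{\left(t,r \right)} = 9$
$k = 9$
$A{\left(c,I \right)} = 310$
$l = 10$
$l A{\left(k,125 \right)} = 10 \cdot 310 = 3100$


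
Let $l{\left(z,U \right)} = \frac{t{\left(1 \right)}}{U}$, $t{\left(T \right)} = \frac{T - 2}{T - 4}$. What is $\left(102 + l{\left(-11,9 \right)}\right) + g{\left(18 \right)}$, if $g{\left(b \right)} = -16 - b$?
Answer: $\frac{1837}{27} \approx 68.037$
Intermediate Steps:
$t{\left(T \right)} = \frac{-2 + T}{-4 + T}$
$l{\left(z,U \right)} = \frac{1}{3 U}$ ($l{\left(z,U \right)} = \frac{\frac{1}{-4 + 1} \left(-2 + 1\right)}{U} = \frac{\frac{1}{-3} \left(-1\right)}{U} = \frac{\left(- \frac{1}{3}\right) \left(-1\right)}{U} = \frac{1}{3 U}$)
$\left(102 + l{\left(-11,9 \right)}\right) + g{\left(18 \right)} = \left(102 + \frac{1}{3 \cdot 9}\right) - 34 = \left(102 + \frac{1}{3} \cdot \frac{1}{9}\right) - 34 = \left(102 + \frac{1}{27}\right) - 34 = \frac{2755}{27} - 34 = \frac{1837}{27}$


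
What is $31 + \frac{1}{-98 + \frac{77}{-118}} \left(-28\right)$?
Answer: $\frac{52025}{1663} \approx 31.284$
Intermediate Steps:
$31 + \frac{1}{-98 + \frac{77}{-118}} \left(-28\right) = 31 + \frac{1}{-98 + 77 \left(- \frac{1}{118}\right)} \left(-28\right) = 31 + \frac{1}{-98 - \frac{77}{118}} \left(-28\right) = 31 + \frac{1}{- \frac{11641}{118}} \left(-28\right) = 31 - - \frac{472}{1663} = 31 + \frac{472}{1663} = \frac{52025}{1663}$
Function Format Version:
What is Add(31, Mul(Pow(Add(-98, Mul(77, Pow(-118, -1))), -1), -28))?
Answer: Rational(52025, 1663) ≈ 31.284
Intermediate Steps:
Add(31, Mul(Pow(Add(-98, Mul(77, Pow(-118, -1))), -1), -28)) = Add(31, Mul(Pow(Add(-98, Mul(77, Rational(-1, 118))), -1), -28)) = Add(31, Mul(Pow(Add(-98, Rational(-77, 118)), -1), -28)) = Add(31, Mul(Pow(Rational(-11641, 118), -1), -28)) = Add(31, Mul(Rational(-118, 11641), -28)) = Add(31, Rational(472, 1663)) = Rational(52025, 1663)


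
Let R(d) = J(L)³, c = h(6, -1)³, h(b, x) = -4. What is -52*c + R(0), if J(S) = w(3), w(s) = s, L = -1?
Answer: 3355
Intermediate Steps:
J(S) = 3
c = -64 (c = (-4)³ = -64)
R(d) = 27 (R(d) = 3³ = 27)
-52*c + R(0) = -52*(-64) + 27 = 3328 + 27 = 3355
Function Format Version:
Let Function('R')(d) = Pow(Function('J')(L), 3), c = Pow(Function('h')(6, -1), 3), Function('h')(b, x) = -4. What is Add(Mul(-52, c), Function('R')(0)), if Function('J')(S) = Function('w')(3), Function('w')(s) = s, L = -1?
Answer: 3355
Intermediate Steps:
Function('J')(S) = 3
c = -64 (c = Pow(-4, 3) = -64)
Function('R')(d) = 27 (Function('R')(d) = Pow(3, 3) = 27)
Add(Mul(-52, c), Function('R')(0)) = Add(Mul(-52, -64), 27) = Add(3328, 27) = 3355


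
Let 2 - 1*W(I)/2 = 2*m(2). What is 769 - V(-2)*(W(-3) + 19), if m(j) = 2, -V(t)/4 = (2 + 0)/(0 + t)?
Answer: 709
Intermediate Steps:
V(t) = -8/t (V(t) = -4*(2 + 0)/(0 + t) = -8/t)
W(I) = -4 (W(I) = 4 - 4*2 = 4 - 2*4 = 4 - 8 = -4)
769 - V(-2)*(W(-3) + 19) = 769 - (-8/(-2))*(-4 + 19) = 769 - (-8*(-1/2))*15 = 769 - 4*15 = 769 - 1*60 = 769 - 60 = 709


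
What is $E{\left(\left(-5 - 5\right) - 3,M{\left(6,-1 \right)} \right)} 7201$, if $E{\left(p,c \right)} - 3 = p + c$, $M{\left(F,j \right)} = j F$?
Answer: $-115216$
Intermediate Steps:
$M{\left(F,j \right)} = F j$
$E{\left(p,c \right)} = 3 + c + p$ ($E{\left(p,c \right)} = 3 + \left(p + c\right) = 3 + \left(c + p\right) = 3 + c + p$)
$E{\left(\left(-5 - 5\right) - 3,M{\left(6,-1 \right)} \right)} 7201 = \left(3 + 6 \left(-1\right) - 13\right) 7201 = \left(3 - 6 - 13\right) 7201 = \left(-16\right) 7201 = -115216$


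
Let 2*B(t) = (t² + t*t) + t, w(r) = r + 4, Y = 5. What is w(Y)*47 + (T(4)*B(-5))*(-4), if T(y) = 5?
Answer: -27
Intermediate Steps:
w(r) = 4 + r
B(t) = t² + t/2 (B(t) = ((t² + t*t) + t)/2 = ((t² + t²) + t)/2 = (2*t² + t)/2 = (t + 2*t²)/2 = t² + t/2)
w(Y)*47 + (T(4)*B(-5))*(-4) = (4 + 5)*47 + (5*(-5*(½ - 5)))*(-4) = 9*47 + (5*(-5*(-9/2)))*(-4) = 423 + (5*(45/2))*(-4) = 423 + (225/2)*(-4) = 423 - 450 = -27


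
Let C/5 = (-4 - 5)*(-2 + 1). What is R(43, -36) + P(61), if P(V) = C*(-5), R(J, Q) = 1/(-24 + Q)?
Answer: -13501/60 ≈ -225.02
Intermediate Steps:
C = 45 (C = 5*((-4 - 5)*(-2 + 1)) = 5*(-9*(-1)) = 5*9 = 45)
P(V) = -225 (P(V) = 45*(-5) = -225)
R(43, -36) + P(61) = 1/(-24 - 36) - 225 = 1/(-60) - 225 = -1/60 - 225 = -13501/60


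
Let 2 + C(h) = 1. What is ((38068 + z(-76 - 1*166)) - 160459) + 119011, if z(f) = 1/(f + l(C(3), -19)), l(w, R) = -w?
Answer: -814581/241 ≈ -3380.0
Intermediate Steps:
C(h) = -1 (C(h) = -2 + 1 = -1)
z(f) = 1/(1 + f) (z(f) = 1/(f - 1*(-1)) = 1/(f + 1) = 1/(1 + f))
((38068 + z(-76 - 1*166)) - 160459) + 119011 = ((38068 + 1/(1 + (-76 - 1*166))) - 160459) + 119011 = ((38068 + 1/(1 + (-76 - 166))) - 160459) + 119011 = ((38068 + 1/(1 - 242)) - 160459) + 119011 = ((38068 + 1/(-241)) - 160459) + 119011 = ((38068 - 1/241) - 160459) + 119011 = (9174387/241 - 160459) + 119011 = -29496232/241 + 119011 = -814581/241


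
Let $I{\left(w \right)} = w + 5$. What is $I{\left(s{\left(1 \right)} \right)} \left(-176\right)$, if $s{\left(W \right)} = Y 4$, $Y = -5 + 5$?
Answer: $-880$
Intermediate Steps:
$Y = 0$
$s{\left(W \right)} = 0$ ($s{\left(W \right)} = 0 \cdot 4 = 0$)
$I{\left(w \right)} = 5 + w$
$I{\left(s{\left(1 \right)} \right)} \left(-176\right) = \left(5 + 0\right) \left(-176\right) = 5 \left(-176\right) = -880$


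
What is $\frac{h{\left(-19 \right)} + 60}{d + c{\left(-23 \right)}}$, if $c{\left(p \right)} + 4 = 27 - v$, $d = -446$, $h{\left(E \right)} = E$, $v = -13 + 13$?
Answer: $- \frac{41}{423} \approx -0.096927$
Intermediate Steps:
$v = 0$
$c{\left(p \right)} = 23$ ($c{\left(p \right)} = -4 + \left(27 - 0\right) = -4 + \left(27 + 0\right) = -4 + 27 = 23$)
$\frac{h{\left(-19 \right)} + 60}{d + c{\left(-23 \right)}} = \frac{-19 + 60}{-446 + 23} = \frac{41}{-423} = 41 \left(- \frac{1}{423}\right) = - \frac{41}{423}$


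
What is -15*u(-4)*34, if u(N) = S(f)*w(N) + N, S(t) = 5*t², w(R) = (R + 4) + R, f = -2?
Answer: 42840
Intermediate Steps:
w(R) = 4 + 2*R (w(R) = (4 + R) + R = 4 + 2*R)
u(N) = 80 + 41*N (u(N) = (5*(-2)²)*(4 + 2*N) + N = (5*4)*(4 + 2*N) + N = 20*(4 + 2*N) + N = (80 + 40*N) + N = 80 + 41*N)
-15*u(-4)*34 = -15*(80 + 41*(-4))*34 = -15*(80 - 164)*34 = -15*(-84)*34 = 1260*34 = 42840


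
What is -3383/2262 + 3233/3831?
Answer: -1882409/2888574 ≈ -0.65167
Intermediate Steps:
-3383/2262 + 3233/3831 = -1882409/2888574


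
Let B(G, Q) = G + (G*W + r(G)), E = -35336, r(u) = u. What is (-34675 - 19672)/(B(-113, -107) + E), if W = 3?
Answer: 54347/35901 ≈ 1.5138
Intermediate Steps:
B(G, Q) = 5*G (B(G, Q) = G + (G*3 + G) = G + (3*G + G) = G + 4*G = 5*G)
(-34675 - 19672)/(B(-113, -107) + E) = (-34675 - 19672)/(5*(-113) - 35336) = -54347/(-565 - 35336) = -54347/(-35901) = -54347*(-1/35901) = 54347/35901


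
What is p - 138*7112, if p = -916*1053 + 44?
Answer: -1945960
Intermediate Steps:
p = -964504 (p = -964548 + 44 = -964504)
p - 138*7112 = -964504 - 138*7112 = -964504 - 981456 = -1945960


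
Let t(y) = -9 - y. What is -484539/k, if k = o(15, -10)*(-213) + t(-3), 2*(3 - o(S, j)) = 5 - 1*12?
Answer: 323026/927 ≈ 348.46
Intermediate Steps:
o(S, j) = 13/2 (o(S, j) = 3 - (5 - 1*12)/2 = 3 - (5 - 12)/2 = 3 - 1/2*(-7) = 3 + 7/2 = 13/2)
k = -2781/2 (k = (13/2)*(-213) + (-9 - 1*(-3)) = -2769/2 + (-9 + 3) = -2769/2 - 6 = -2781/2 ≈ -1390.5)
-484539/k = -484539/(-2781/2) = -484539*(-2/2781) = 323026/927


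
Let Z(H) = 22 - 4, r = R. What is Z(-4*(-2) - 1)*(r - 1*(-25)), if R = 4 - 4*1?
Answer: 450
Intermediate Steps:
R = 0 (R = 4 - 4 = 0)
r = 0
Z(H) = 18
Z(-4*(-2) - 1)*(r - 1*(-25)) = 18*(0 - 1*(-25)) = 18*(0 + 25) = 18*25 = 450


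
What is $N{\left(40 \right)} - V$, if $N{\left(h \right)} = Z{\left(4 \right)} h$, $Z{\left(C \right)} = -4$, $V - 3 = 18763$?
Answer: $-18926$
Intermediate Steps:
$V = 18766$ ($V = 3 + 18763 = 18766$)
$N{\left(h \right)} = - 4 h$
$N{\left(40 \right)} - V = \left(-4\right) 40 - 18766 = -160 - 18766 = -18926$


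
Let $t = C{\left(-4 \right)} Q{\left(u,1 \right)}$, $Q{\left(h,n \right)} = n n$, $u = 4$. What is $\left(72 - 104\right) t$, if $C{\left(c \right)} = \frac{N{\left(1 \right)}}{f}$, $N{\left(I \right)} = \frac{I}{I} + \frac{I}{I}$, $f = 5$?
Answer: $- \frac{64}{5} \approx -12.8$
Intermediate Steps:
$N{\left(I \right)} = 2$ ($N{\left(I \right)} = 1 + 1 = 2$)
$C{\left(c \right)} = \frac{2}{5}$
$Q{\left(h,n \right)} = n^{2}$
$t = \frac{2}{5}$ ($t = \frac{2 \cdot 1^{2}}{5} = \frac{2}{5} \cdot 1 = \frac{2}{5} \approx 0.4$)
$\left(72 - 104\right) t = \left(72 - 104\right) \frac{2}{5} = \left(-32\right) \frac{2}{5} = - \frac{64}{5}$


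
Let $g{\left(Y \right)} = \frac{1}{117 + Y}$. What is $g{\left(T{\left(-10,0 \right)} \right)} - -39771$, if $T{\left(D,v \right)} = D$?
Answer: $\frac{4255498}{107} \approx 39771.0$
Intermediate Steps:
$g{\left(T{\left(-10,0 \right)} \right)} - -39771 = \frac{1}{117 - 10} - -39771 = \frac{1}{107} + 39771 = \frac{4255498}{107}$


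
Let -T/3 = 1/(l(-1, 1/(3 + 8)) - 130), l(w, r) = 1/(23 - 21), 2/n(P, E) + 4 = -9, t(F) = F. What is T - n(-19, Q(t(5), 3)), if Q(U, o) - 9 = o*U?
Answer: 596/3367 ≈ 0.17701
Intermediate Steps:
Q(U, o) = 9 + U*o (Q(U, o) = 9 + o*U = 9 + U*o)
n(P, E) = -2/13 (n(P, E) = 2/(-4 - 9) = 2/(-13) = 2*(-1/13) = -2/13)
l(w, r) = ½ (l(w, r) = 1/2 = ½)
T = 6/259 (T = -3/(½ - 130) = -3/(-259/2) = -3*(-2/259) = 6/259 ≈ 0.023166)
T - n(-19, Q(t(5), 3)) = 6/259 - 1*(-2/13) = 6/259 + 2/13 = 596/3367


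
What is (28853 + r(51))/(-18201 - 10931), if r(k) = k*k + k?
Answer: -31505/29132 ≈ -1.0815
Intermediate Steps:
r(k) = k + k**2 (r(k) = k**2 + k = k + k**2)
(28853 + r(51))/(-18201 - 10931) = (28853 + 51*(1 + 51))/(-18201 - 10931) = (28853 + 51*52)/(-29132) = (28853 + 2652)*(-1/29132) = 31505*(-1/29132) = -31505/29132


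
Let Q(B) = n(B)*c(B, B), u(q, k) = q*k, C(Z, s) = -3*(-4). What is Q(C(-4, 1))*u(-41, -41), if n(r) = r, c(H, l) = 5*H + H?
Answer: 1452384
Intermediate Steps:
C(Z, s) = 12
c(H, l) = 6*H
u(q, k) = k*q
Q(B) = 6*B**2 (Q(B) = B*(6*B) = 6*B**2)
Q(C(-4, 1))*u(-41, -41) = (6*12**2)*(-41*(-41)) = (6*144)*1681 = 864*1681 = 1452384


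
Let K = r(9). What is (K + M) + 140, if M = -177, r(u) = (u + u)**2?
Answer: 287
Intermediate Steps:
r(u) = 4*u**2 (r(u) = (2*u)**2 = 4*u**2)
K = 324 (K = 4*9**2 = 4*81 = 324)
(K + M) + 140 = (324 - 177) + 140 = 147 + 140 = 287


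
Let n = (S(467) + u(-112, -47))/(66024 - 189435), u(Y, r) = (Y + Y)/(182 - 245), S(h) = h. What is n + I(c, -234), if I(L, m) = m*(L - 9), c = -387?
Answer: 102921807901/1110699 ≈ 92664.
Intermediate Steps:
I(L, m) = m*(-9 + L)
u(Y, r) = -2*Y/63 (u(Y, r) = (2*Y)/(-63) = (2*Y)*(-1/63) = -2*Y/63)
n = -4235/1110699 (n = (467 - 2/63*(-112))/(66024 - 189435) = (467 + 32/9)/(-123411) = (4235/9)*(-1/123411) = -4235/1110699 ≈ -0.0038129)
n + I(c, -234) = -4235/1110699 - 234*(-9 - 387) = -4235/1110699 - 234*(-396) = -4235/1110699 + 92664 = 102921807901/1110699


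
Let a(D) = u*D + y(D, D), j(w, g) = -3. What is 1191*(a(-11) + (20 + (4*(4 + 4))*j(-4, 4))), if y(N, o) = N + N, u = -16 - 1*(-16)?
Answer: -116718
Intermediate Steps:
u = 0 (u = -16 + 16 = 0)
y(N, o) = 2*N
a(D) = 2*D (a(D) = 0*D + 2*D = 0 + 2*D = 2*D)
1191*(a(-11) + (20 + (4*(4 + 4))*j(-4, 4))) = 1191*(2*(-11) + (20 + (4*(4 + 4))*(-3))) = 1191*(-22 + (20 + (4*8)*(-3))) = 1191*(-22 + (20 + 32*(-3))) = 1191*(-22 + (20 - 96)) = 1191*(-22 - 76) = 1191*(-98) = -116718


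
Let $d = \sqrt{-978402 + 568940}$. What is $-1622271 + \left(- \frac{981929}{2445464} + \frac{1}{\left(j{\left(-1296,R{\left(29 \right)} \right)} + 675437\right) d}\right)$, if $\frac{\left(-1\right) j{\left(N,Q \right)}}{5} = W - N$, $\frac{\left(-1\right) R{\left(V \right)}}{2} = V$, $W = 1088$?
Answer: $- \frac{3967206310673}{2445464} - \frac{i \sqrt{409462}}{271684997854} \approx -1.6223 \cdot 10^{6} - 2.3553 \cdot 10^{-9} i$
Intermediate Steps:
$R{\left(V \right)} = - 2 V$
$j{\left(N,Q \right)} = -5440 + 5 N$ ($j{\left(N,Q \right)} = - 5 \left(1088 - N\right) = -5440 + 5 N$)
$d = i \sqrt{409462}$ ($d = \sqrt{-409462} = i \sqrt{409462} \approx 639.89 i$)
$-1622271 + \left(- \frac{981929}{2445464} + \frac{1}{\left(j{\left(-1296,R{\left(29 \right)} \right)} + 675437\right) d}\right) = -1622271 + \left(- \frac{981929}{2445464} + \frac{1}{\left(\left(-5440 + 5 \left(-1296\right)\right) + 675437\right) i \sqrt{409462}}\right) = -1622271 + \left(\left(-981929\right) \frac{1}{2445464} + \frac{\left(- \frac{1}{409462}\right) i \sqrt{409462}}{\left(-5440 - 6480\right) + 675437}\right) = -1622271 - \left(\frac{981929}{2445464} - \frac{\left(- \frac{1}{409462}\right) i \sqrt{409462}}{-11920 + 675437}\right) = -1622271 - \left(\frac{981929}{2445464} - \frac{\left(- \frac{1}{409462}\right) i \sqrt{409462}}{663517}\right) = -1622271 - \left(\frac{981929}{2445464} + \frac{i \sqrt{409462}}{271684997854}\right) = - \frac{3967206310673}{2445464} - \frac{i \sqrt{409462}}{271684997854}$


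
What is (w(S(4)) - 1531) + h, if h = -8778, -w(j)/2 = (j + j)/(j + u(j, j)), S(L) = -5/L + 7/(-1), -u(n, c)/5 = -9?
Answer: -505097/49 ≈ -10308.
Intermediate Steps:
u(n, c) = 45 (u(n, c) = -5*(-9) = 45)
S(L) = -7 - 5/L (S(L) = -5/L + 7*(-1) = -5/L - 7 = -7 - 5/L)
w(j) = -4*j/(45 + j) (w(j) = -2*(j + j)/(j + 45) = -2*2*j/(45 + j) = -4*j/(45 + j))
(w(S(4)) - 1531) + h = (-4*(-7 - 5/4)/(45 + (-7 - 5/4)) - 1531) - 8778 = (-4*(-33/4)/(45 - 33/4) - 1531) - 8778 = (-4*(-33/4)/147/4 - 1531) - 8778 = (-4*(-33/4)*4/147 - 1531) - 8778 = (44/49 - 1531) - 8778 = -74975/49 - 8778 = -505097/49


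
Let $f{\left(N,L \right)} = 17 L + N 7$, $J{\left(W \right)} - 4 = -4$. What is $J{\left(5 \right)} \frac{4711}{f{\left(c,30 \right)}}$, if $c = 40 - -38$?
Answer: $0$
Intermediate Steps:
$c = 78$ ($c = 40 + 38 = 78$)
$J{\left(W \right)} = 0$ ($J{\left(W \right)} = 4 - 4 = 0$)
$f{\left(N,L \right)} = 7 N + 17 L$ ($f{\left(N,L \right)} = 17 L + 7 N = 7 N + 17 L$)
$J{\left(5 \right)} \frac{4711}{f{\left(c,30 \right)}} = 0 \frac{4711}{7 \cdot 78 + 17 \cdot 30} = 0 \frac{4711}{546 + 510} = 0 \cdot \frac{4711}{1056} = 0$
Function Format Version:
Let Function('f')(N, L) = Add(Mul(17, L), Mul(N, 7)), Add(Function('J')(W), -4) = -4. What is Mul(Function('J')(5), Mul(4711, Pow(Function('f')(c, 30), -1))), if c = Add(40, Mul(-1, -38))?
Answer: 0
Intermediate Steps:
c = 78 (c = Add(40, 38) = 78)
Function('J')(W) = 0 (Function('J')(W) = Add(4, -4) = 0)
Function('f')(N, L) = Add(Mul(7, N), Mul(17, L)) (Function('f')(N, L) = Add(Mul(17, L), Mul(7, N)) = Add(Mul(7, N), Mul(17, L)))
Mul(Function('J')(5), Mul(4711, Pow(Function('f')(c, 30), -1))) = Mul(0, Mul(4711, Pow(Add(Mul(7, 78), Mul(17, 30)), -1))) = Mul(0, Mul(4711, Pow(Add(546, 510), -1))) = Mul(0, Mul(4711, Pow(1056, -1))) = Mul(0, Mul(4711, Rational(1, 1056))) = Mul(0, Rational(4711, 1056)) = 0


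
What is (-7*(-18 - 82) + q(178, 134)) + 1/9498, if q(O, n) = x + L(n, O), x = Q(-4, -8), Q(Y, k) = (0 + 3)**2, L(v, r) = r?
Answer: 8424727/9498 ≈ 887.00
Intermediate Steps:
Q(Y, k) = 9 (Q(Y, k) = 3**2 = 9)
x = 9
q(O, n) = 9 + O
(-7*(-18 - 82) + q(178, 134)) + 1/9498 = (-7*(-18 - 82) + (9 + 178)) + 1/9498 = (-7*(-100) + 187) + 1/9498 = (700 + 187) + 1/9498 = 887 + 1/9498 = 8424727/9498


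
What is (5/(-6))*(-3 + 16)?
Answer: -65/6 ≈ -10.833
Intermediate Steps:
(5/(-6))*(-3 + 16) = (5*(-⅙))*13 = -⅚*13 = -65/6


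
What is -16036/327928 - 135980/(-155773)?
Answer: 10523418403/12770582086 ≈ 0.82404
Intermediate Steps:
-16036/327928 - 135980/(-155773) = -16036*1/327928 - 135980*(-1/155773) = -4009/81982 + 135980/155773 = 10523418403/12770582086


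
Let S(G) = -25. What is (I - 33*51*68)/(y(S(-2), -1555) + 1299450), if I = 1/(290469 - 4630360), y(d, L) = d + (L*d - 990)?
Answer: -99334897121/1160755926642 ≈ -0.085578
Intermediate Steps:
y(d, L) = -990 + d + L*d (y(d, L) = d + (-990 + L*d) = -990 + d + L*d)
I = -1/4339891 (I = 1/(-4339891) = -1/4339891 ≈ -2.3042e-7)
(I - 33*51*68)/(y(S(-2), -1555) + 1299450) = (-1/4339891 - 33*51*68)/((-990 - 25 - 1555*(-25)) + 1299450) = (-1/4339891 - 1683*68)/((-990 - 25 + 38875) + 1299450) = (-1/4339891 - 114444)/(37860 + 1299450) = -496674485605/4339891/1337310 = -496674485605/4339891*1/1337310 = -99334897121/1160755926642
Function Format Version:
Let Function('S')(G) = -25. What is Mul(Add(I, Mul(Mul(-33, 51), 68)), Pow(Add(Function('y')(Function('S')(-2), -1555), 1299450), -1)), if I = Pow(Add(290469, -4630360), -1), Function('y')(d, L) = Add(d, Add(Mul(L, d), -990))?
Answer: Rational(-99334897121, 1160755926642) ≈ -0.085578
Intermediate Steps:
Function('y')(d, L) = Add(-990, d, Mul(L, d)) (Function('y')(d, L) = Add(d, Add(-990, Mul(L, d))) = Add(-990, d, Mul(L, d)))
I = Rational(-1, 4339891) (I = Pow(-4339891, -1) = Rational(-1, 4339891) ≈ -2.3042e-7)
Mul(Add(I, Mul(Mul(-33, 51), 68)), Pow(Add(Function('y')(Function('S')(-2), -1555), 1299450), -1)) = Mul(Add(Rational(-1, 4339891), Mul(Mul(-33, 51), 68)), Pow(Add(Add(-990, -25, Mul(-1555, -25)), 1299450), -1)) = Mul(Add(Rational(-1, 4339891), Mul(-1683, 68)), Pow(Add(Add(-990, -25, 38875), 1299450), -1)) = Mul(Add(Rational(-1, 4339891), -114444), Pow(Add(37860, 1299450), -1)) = Mul(Rational(-496674485605, 4339891), Pow(1337310, -1)) = Mul(Rational(-496674485605, 4339891), Rational(1, 1337310)) = Rational(-99334897121, 1160755926642)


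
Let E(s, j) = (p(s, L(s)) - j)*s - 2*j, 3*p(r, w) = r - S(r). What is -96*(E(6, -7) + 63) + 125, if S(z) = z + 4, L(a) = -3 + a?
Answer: -10531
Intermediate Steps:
S(z) = 4 + z
p(r, w) = -4/3 (p(r, w) = (r - (4 + r))/3 = (r + (-4 - r))/3 = (⅓)*(-4) = -4/3)
E(s, j) = -2*j + s*(-4/3 - j) (E(s, j) = (-4/3 - j)*s - 2*j = s*(-4/3 - j) - 2*j = -2*j + s*(-4/3 - j))
-96*(E(6, -7) + 63) + 125 = -96*((-2*(-7) - 4/3*6 - 1*(-7)*6) + 63) + 125 = -96*((14 - 8 + 42) + 63) + 125 = -96*(48 + 63) + 125 = -96*111 + 125 = -10656 + 125 = -10531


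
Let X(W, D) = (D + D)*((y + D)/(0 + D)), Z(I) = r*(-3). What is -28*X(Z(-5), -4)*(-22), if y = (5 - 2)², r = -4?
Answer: 6160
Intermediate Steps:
Z(I) = 12 (Z(I) = -4*(-3) = 12)
y = 9 (y = 3² = 9)
X(W, D) = 18 + 2*D (X(W, D) = (D + D)*((9 + D)/(0 + D)) = (2*D)*((9 + D)/D) = 18 + 2*D)
-28*X(Z(-5), -4)*(-22) = -28*(18 + 2*(-4))*(-22) = -28*(18 - 8)*(-22) = -28*10*(-22) = -280*(-22) = 6160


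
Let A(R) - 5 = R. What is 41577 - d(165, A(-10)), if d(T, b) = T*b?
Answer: 42402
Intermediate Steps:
A(R) = 5 + R
41577 - d(165, A(-10)) = 41577 - 165*(5 - 10) = 41577 - 165*(-5) = 41577 - 1*(-825) = 41577 + 825 = 42402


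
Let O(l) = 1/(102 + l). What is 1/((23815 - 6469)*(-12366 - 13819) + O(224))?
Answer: -326/148070833259 ≈ -2.2016e-9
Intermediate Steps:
1/((23815 - 6469)*(-12366 - 13819) + O(224)) = 1/((23815 - 6469)*(-12366 - 13819) + 1/(102 + 224)) = 1/(17346*(-26185) + 1/326) = 1/(-454205010 + 1/326) = 1/(-148070833259/326) = -326/148070833259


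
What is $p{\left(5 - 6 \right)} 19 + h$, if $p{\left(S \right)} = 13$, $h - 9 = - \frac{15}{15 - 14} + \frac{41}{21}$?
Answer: $\frac{5102}{21} \approx 242.95$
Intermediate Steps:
$h = - \frac{85}{21}$ ($h = 9 + \left(- \frac{15}{15 - 14} + \frac{41}{21}\right) = 9 + \left(- \frac{15}{15 - 14} + 41 \cdot \frac{1}{21}\right) = 9 + \left(- \frac{15}{1} + \frac{41}{21}\right) = 9 + \left(\left(-15\right) 1 + \frac{41}{21}\right) = 9 + \left(-15 + \frac{41}{21}\right) = 9 - \frac{274}{21} = - \frac{85}{21} \approx -4.0476$)
$p{\left(5 - 6 \right)} 19 + h = 13 \cdot 19 - \frac{85}{21} = 247 - \frac{85}{21} = \frac{5102}{21}$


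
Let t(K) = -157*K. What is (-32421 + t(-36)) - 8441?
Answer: -35210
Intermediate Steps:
(-32421 + t(-36)) - 8441 = (-32421 - 157*(-36)) - 8441 = (-32421 + 5652) - 8441 = -26769 - 8441 = -35210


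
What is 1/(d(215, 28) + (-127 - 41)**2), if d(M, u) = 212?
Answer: 1/28436 ≈ 3.5167e-5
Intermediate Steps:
1/(d(215, 28) + (-127 - 41)**2) = 1/(212 + (-127 - 41)**2) = 1/(212 + (-168)**2) = 1/(212 + 28224) = 1/28436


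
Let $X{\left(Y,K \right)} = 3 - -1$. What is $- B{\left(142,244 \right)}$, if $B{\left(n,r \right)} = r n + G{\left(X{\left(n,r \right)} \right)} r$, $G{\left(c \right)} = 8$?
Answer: $-36600$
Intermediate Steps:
$X{\left(Y,K \right)} = 4$ ($X{\left(Y,K \right)} = 3 + 1 = 4$)
$B{\left(n,r \right)} = 8 r + n r$ ($B{\left(n,r \right)} = r n + 8 r = n r + 8 r = 8 r + n r$)
$- B{\left(142,244 \right)} = - 244 \left(8 + 142\right) = - 244 \cdot 150 = \left(-1\right) 36600 = -36600$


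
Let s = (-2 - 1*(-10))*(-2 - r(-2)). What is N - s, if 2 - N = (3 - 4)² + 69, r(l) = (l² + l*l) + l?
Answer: -4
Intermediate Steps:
r(l) = l + 2*l² (r(l) = (l² + l²) + l = 2*l² + l = l + 2*l²)
N = -68 (N = 2 - ((3 - 4)² + 69) = 2 - ((-1)² + 69) = 2 - (1 + 69) = 2 - 1*70 = 2 - 70 = -68)
s = -64 (s = (-2 - 1*(-10))*(-2 - (-2)*(1 + 2*(-2))) = (-2 + 10)*(-2 - (-2)*(1 - 4)) = 8*(-2 - (-2)*(-3)) = 8*(-2 - 1*6) = 8*(-2 - 6) = 8*(-8) = -64)
N - s = -68 - 1*(-64) = -68 + 64 = -4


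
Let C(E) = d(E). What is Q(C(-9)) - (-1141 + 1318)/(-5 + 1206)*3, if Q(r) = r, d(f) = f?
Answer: -11340/1201 ≈ -9.4421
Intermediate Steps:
C(E) = E
Q(C(-9)) - (-1141 + 1318)/(-5 + 1206)*3 = -9 - (-1141 + 1318)/(-5 + 1206)*3 = -9 - 177/1201*3 = -9 - 177*(1/1201)*3 = -9 - 177*3/1201 = -9 - 1*531/1201 = -9 - 531/1201 = -11340/1201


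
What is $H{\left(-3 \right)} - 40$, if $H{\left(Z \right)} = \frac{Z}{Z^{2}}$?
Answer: $- \frac{121}{3} \approx -40.333$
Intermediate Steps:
$H{\left(Z \right)} = \frac{1}{Z}$ ($H{\left(Z \right)} = \frac{Z}{Z^{2}} = \frac{1}{Z}$)
$H{\left(-3 \right)} - 40 = \frac{1}{-3} - 40 = - \frac{1}{3} - 40 = - \frac{121}{3}$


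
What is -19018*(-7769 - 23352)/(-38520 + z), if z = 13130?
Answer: -295929589/12695 ≈ -23311.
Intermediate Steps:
-19018*(-7769 - 23352)/(-38520 + z) = -19018*(-7769 - 23352)/(-38520 + 13130) = -19018/((-25390/(-31121))) = -19018/((-25390*(-1/31121))) = -19018/25390/31121 = -19018*31121/25390 = -295929589/12695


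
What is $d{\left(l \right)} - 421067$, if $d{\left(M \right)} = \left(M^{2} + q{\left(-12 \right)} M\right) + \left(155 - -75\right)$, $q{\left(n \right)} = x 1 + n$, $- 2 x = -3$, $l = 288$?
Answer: $-340917$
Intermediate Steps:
$x = \frac{3}{2}$ ($x = \left(- \frac{1}{2}\right) \left(-3\right) = \frac{3}{2} \approx 1.5$)
$q{\left(n \right)} = \frac{3}{2} + n$ ($q{\left(n \right)} = \frac{3}{2} \cdot 1 + n = \frac{3}{2} + n$)
$d{\left(M \right)} = 230 + M^{2} - \frac{21 M}{2}$ ($d{\left(M \right)} = \left(M^{2} + \left(\frac{3}{2} - 12\right) M\right) + \left(155 - -75\right) = \left(M^{2} - \frac{21 M}{2}\right) + \left(155 + 75\right) = \left(M^{2} - \frac{21 M}{2}\right) + 230 = 230 + M^{2} - \frac{21 M}{2}$)
$d{\left(l \right)} - 421067 = \left(230 + 288^{2} - 3024\right) - 421067 = \left(230 + 82944 - 3024\right) - 421067 = 80150 - 421067 = -340917$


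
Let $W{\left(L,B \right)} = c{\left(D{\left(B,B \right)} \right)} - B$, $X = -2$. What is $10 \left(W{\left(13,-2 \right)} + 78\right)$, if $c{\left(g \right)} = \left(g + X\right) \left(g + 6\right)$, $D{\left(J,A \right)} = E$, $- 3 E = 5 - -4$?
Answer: $650$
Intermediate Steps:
$E = -3$ ($E = - \frac{5 - -4}{3} = - \frac{5 + 4}{3} = \left(- \frac{1}{3}\right) 9 = -3$)
$D{\left(J,A \right)} = -3$
$c{\left(g \right)} = \left(-2 + g\right) \left(6 + g\right)$ ($c{\left(g \right)} = \left(g - 2\right) \left(g + 6\right) = \left(-2 + g\right) \left(6 + g\right)$)
$W{\left(L,B \right)} = -15 - B$ ($W{\left(L,B \right)} = \left(-12 + \left(-3\right)^{2} + 4 \left(-3\right)\right) - B = \left(-12 + 9 - 12\right) - B = -15 - B$)
$10 \left(W{\left(13,-2 \right)} + 78\right) = 10 \left(\left(-15 - -2\right) + 78\right) = 10 \left(\left(-15 + 2\right) + 78\right) = 10 \left(-13 + 78\right) = 10 \cdot 65 = 650$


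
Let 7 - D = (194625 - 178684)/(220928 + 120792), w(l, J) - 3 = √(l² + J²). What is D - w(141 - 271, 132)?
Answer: 1350939/341720 - 2*√8581 ≈ -181.31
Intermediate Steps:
w(l, J) = 3 + √(J² + l²) (w(l, J) = 3 + √(l² + J²) = 3 + √(J² + l²))
D = 2376099/341720 (D = 7 - (194625 - 178684)/(220928 + 120792) = 7 - 15941/341720 = 2376099/341720 ≈ 6.9534)
D - w(141 - 271, 132) = 2376099/341720 - (3 + √(132² + (141 - 271)²)) = 2376099/341720 - (3 + √(17424 + (-130)²)) = 2376099/341720 - (3 + √(17424 + 16900)) = 2376099/341720 - (3 + √34324) = 2376099/341720 - (3 + 2*√8581) = 2376099/341720 + (-3 - 2*√8581) = 1350939/341720 - 2*√8581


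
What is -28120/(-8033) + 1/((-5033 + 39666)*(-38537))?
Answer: 37530412010487/10721258881393 ≈ 3.5006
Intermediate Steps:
-28120/(-8033) + 1/((-5033 + 39666)*(-38537)) = -28120*(-1/8033) - 1/38537/34633 = 28120/8033 + (1/34633)*(-1/38537) = 28120/8033 - 1/1334651921 = 37530412010487/10721258881393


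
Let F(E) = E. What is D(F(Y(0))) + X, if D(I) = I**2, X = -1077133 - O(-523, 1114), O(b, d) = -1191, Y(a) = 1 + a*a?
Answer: -1075941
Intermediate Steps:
Y(a) = 1 + a**2
X = -1075942 (X = -1077133 - 1*(-1191) = -1077133 + 1191 = -1075942)
D(F(Y(0))) + X = (1 + 0**2)**2 - 1075942 = (1 + 0)**2 - 1075942 = 1**2 - 1075942 = 1 - 1075942 = -1075941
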